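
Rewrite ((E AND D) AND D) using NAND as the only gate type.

((((E NAND D) NAND (E NAND D)) NAND D) NAND (((E NAND D) NAND (E NAND D)) NAND D))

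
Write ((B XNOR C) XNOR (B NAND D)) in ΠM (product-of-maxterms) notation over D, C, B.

ΠM(1, 2, 6, 7) = (D OR C OR NOT B) AND (D OR NOT C OR B) AND (NOT D OR NOT C OR B) AND (NOT D OR NOT C OR NOT B)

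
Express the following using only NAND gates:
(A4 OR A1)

((A4 NAND A4) NAND (A1 NAND A1))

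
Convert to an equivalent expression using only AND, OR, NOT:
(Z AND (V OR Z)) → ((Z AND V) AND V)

NOT (Z AND (V OR Z)) OR ((Z AND V) AND V)
(Implication elimination: A → B = NOT A OR B)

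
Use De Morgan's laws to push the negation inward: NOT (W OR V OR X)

NOT W AND NOT V AND NOT X
De Morgan's: NOT(OR of terms) = AND of negations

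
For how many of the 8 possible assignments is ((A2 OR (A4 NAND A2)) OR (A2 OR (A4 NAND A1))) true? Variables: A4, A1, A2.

Satisfying assignments: (0,0,0), (0,0,1), (0,1,0), (0,1,1), (1,0,0), (1,0,1), (1,1,0), (1,1,1)
Count: 8 out of 8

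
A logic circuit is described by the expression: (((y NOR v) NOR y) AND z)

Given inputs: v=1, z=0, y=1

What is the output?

Substituting: (((1 NOR 1) NOR 1) AND 0)
= 0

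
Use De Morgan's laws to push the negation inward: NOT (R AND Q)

NOT R OR NOT Q
De Morgan's: NOT(AND of terms) = OR of negations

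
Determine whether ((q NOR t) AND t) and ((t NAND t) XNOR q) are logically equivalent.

No. Counterexample: with q=0, t=1, Expression 1 = 0 but Expression 2 = 1.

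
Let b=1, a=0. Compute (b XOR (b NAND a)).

Substituting: (1 XOR (1 NAND 0))
= 0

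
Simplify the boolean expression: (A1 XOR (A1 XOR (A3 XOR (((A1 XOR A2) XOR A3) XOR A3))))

By XOR self-cancellation ((E XOR v) XOR v = E) then XOR self-cancellation ((E XOR v) XOR v = E):
= ((A1 XOR A2) XOR A3)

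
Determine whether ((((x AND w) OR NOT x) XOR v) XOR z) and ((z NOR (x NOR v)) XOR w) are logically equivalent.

No. Counterexample: with v=0, x=0, z=0, w=0, Expression 1 = 1 but Expression 2 = 0.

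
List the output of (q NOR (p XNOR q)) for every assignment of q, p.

q | p | Output
--------------
0 | 0 | 0
0 | 1 | 1
1 | 0 | 0
1 | 1 | 0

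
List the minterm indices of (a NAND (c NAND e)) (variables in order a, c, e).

Σm(0, 1, 2, 3, 7) = (NOT a AND NOT c AND NOT e) OR (NOT a AND NOT c AND e) OR (NOT a AND c AND NOT e) OR (NOT a AND c AND e) OR (a AND c AND e)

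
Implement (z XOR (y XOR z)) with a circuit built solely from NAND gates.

((z NAND (z NAND ((y NAND (y NAND z)) NAND (z NAND (y NAND z))))) NAND (((y NAND (y NAND z)) NAND (z NAND (y NAND z))) NAND (z NAND ((y NAND (y NAND z)) NAND (z NAND (y NAND z))))))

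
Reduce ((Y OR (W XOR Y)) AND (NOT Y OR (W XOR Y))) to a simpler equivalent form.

By distribution ((E OR v) AND (E OR NOT v) = E):
= (W XOR Y)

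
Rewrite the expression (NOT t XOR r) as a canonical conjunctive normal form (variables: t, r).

(t OR NOT r) AND (NOT t OR r)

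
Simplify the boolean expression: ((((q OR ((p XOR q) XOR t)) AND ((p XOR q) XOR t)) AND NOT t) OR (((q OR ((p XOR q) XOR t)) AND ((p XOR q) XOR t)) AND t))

By distribution ((E AND v) OR (E AND NOT v) = E) then absorption (E AND (E OR v) = E):
= ((p XOR q) XOR t)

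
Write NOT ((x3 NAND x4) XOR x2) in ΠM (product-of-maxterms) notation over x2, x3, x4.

ΠM(0, 1, 2, 7) = (x2 OR x3 OR x4) AND (x2 OR x3 OR NOT x4) AND (x2 OR NOT x3 OR x4) AND (NOT x2 OR NOT x3 OR NOT x4)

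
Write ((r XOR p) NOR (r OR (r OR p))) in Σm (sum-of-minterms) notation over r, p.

Σm(0) = (NOT r AND NOT p)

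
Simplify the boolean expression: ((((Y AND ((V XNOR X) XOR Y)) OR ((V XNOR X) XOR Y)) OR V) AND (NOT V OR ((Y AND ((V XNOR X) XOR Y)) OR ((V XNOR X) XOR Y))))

By distribution ((E OR v) AND (E OR NOT v) = E) then absorption (E OR (E AND v) = E):
= ((V XNOR X) XOR Y)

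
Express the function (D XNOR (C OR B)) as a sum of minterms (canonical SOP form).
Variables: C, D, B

Σm(0, 3, 6, 7) = (NOT C AND NOT D AND NOT B) OR (NOT C AND D AND B) OR (C AND D AND NOT B) OR (C AND D AND B)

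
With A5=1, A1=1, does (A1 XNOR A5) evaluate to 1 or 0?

Substituting: (1 XNOR 1)
= 1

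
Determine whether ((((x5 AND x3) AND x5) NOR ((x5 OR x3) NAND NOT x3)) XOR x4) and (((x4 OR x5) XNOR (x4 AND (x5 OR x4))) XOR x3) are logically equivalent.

No. Counterexample: with x3=0, x5=0, x4=0, Expression 1 = 0 but Expression 2 = 1.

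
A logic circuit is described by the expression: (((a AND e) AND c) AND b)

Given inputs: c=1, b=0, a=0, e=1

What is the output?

Substituting: (((0 AND 1) AND 1) AND 0)
= 0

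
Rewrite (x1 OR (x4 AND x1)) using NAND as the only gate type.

((x1 NAND x1) NAND (((x4 NAND x1) NAND (x4 NAND x1)) NAND ((x4 NAND x1) NAND (x4 NAND x1))))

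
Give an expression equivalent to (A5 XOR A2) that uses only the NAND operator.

((A5 NAND (A5 NAND A2)) NAND (A2 NAND (A5 NAND A2)))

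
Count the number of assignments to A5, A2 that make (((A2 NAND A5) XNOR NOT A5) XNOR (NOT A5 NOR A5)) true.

Satisfying assignments: (1,0)
Count: 1 out of 4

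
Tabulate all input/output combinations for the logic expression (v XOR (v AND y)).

v | y | Output
--------------
0 | 0 | 0
0 | 1 | 0
1 | 0 | 1
1 | 1 | 0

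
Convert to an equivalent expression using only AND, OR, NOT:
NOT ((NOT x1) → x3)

(NOT x1) AND NOT x3
(Negated implication: NOT(A → B) = A AND NOT B)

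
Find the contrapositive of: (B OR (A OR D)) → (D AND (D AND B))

Contrapositive: NOT (D AND (D AND B)) → NOT (B OR (A OR D))
Note: A statement and its contrapositive are logically equivalent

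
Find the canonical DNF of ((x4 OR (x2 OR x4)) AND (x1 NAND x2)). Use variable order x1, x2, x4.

(NOT x1 AND NOT x2 AND x4) OR (NOT x1 AND x2 AND NOT x4) OR (NOT x1 AND x2 AND x4) OR (x1 AND NOT x2 AND x4)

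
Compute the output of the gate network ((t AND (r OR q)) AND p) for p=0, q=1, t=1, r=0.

Substituting: ((1 AND (0 OR 1)) AND 0)
= 0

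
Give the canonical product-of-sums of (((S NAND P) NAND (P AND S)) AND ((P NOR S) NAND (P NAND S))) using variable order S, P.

ΠM(0) = (S OR P)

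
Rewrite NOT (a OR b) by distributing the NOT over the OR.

NOT a AND NOT b
De Morgan's: NOT(OR of terms) = AND of negations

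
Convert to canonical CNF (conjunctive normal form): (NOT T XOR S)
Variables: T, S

(T OR NOT S) AND (NOT T OR S)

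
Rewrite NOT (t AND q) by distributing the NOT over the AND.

NOT t OR NOT q
De Morgan's: NOT(AND of terms) = OR of negations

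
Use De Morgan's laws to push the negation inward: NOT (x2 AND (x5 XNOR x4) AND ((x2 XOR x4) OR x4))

NOT x2 OR NOT (x5 XNOR x4) OR NOT ((x2 XOR x4) OR x4)
De Morgan's: NOT(AND of terms) = OR of negations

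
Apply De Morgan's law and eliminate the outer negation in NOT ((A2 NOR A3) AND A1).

NOT (A2 NOR A3) OR NOT A1
De Morgan's: NOT(AND of terms) = OR of negations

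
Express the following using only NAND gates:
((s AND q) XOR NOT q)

((((s NAND q) NAND (s NAND q)) NAND (((s NAND q) NAND (s NAND q)) NAND (q NAND q))) NAND ((q NAND q) NAND (((s NAND q) NAND (s NAND q)) NAND (q NAND q))))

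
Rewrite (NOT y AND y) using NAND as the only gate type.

(((y NAND y) NAND y) NAND ((y NAND y) NAND y))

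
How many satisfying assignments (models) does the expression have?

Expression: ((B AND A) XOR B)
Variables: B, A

Satisfying assignments: (1,0)
Count: 1 out of 4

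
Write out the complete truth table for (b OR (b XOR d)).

b | d | Output
--------------
0 | 0 | 0
0 | 1 | 1
1 | 0 | 1
1 | 1 | 1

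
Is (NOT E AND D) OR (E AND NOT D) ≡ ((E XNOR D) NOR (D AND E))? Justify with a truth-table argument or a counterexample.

Yes, they are equivalent — the two output columns agree on all 4 assignments:
E | D | Expression 1 | Expression 2
-----------------------------------
0 | 0 | 0 | 0
0 | 1 | 1 | 1
1 | 0 | 1 | 1
1 | 1 | 0 | 0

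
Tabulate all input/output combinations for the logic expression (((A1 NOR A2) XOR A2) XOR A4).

A1 | A4 | A2 | Output
---------------------
0 | 0 | 0 | 1
0 | 0 | 1 | 1
0 | 1 | 0 | 0
0 | 1 | 1 | 0
1 | 0 | 0 | 0
1 | 0 | 1 | 1
1 | 1 | 0 | 1
1 | 1 | 1 | 0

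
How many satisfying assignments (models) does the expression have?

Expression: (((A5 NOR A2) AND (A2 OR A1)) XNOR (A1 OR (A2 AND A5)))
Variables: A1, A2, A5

Satisfying assignments: (0,0,0), (0,0,1), (0,1,0), (1,0,0)
Count: 4 out of 8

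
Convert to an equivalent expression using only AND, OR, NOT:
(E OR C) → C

NOT (E OR C) OR C
(Implication elimination: A → B = NOT A OR B)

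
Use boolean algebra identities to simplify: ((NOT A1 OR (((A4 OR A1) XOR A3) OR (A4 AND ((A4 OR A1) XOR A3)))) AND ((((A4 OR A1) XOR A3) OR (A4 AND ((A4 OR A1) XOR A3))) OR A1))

By distribution ((E OR v) AND (E OR NOT v) = E) then absorption (E OR (E AND v) = E):
= ((A4 OR A1) XOR A3)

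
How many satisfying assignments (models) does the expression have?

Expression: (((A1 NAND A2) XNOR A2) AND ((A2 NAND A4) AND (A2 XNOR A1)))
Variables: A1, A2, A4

No assignment satisfies the expression.
Count: 0 out of 8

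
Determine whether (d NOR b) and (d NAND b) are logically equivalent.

No. Counterexample: with d=0, b=1, Expression 1 = 0 but Expression 2 = 1.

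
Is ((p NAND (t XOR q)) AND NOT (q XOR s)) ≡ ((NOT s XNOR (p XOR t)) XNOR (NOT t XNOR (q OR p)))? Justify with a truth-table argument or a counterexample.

No. Counterexample: with p=1, q=0, t=1, s=0, Expression 1 = 0 but Expression 2 = 1.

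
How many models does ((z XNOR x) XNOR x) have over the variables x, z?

Satisfying assignments: (0,1), (1,1)
Count: 2 out of 4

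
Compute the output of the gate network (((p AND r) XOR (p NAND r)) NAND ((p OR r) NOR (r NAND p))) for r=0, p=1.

Substituting: (((1 AND 0) XOR (1 NAND 0)) NAND ((1 OR 0) NOR (0 NAND 1)))
= 1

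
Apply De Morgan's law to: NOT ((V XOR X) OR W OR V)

NOT (V XOR X) AND NOT W AND NOT V
De Morgan's: NOT(OR of terms) = AND of negations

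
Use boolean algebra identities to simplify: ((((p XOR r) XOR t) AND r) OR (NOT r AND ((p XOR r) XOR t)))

By distribution ((E AND v) OR (E AND NOT v) = E):
= ((p XOR r) XOR t)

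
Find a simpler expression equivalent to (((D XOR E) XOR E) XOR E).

By XOR self-cancellation ((E XOR v) XOR v = E):
= (D XOR E)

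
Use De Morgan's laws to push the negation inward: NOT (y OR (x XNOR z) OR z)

NOT y AND NOT (x XNOR z) AND NOT z
De Morgan's: NOT(OR of terms) = AND of negations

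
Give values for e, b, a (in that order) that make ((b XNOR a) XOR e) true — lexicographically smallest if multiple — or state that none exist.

e=0, b=0, a=0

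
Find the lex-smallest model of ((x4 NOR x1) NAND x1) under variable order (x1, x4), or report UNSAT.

x1=0, x4=0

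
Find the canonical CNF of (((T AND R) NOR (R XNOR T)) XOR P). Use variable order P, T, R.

(P OR T OR R) AND (P OR NOT T OR NOT R) AND (NOT P OR T OR NOT R) AND (NOT P OR NOT T OR R)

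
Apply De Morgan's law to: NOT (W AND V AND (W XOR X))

NOT W OR NOT V OR NOT (W XOR X)
De Morgan's: NOT(AND of terms) = OR of negations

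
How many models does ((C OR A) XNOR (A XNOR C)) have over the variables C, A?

Satisfying assignments: (1,1)
Count: 1 out of 4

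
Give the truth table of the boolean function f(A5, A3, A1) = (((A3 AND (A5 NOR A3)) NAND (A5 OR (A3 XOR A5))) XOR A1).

A5 | A3 | A1 | Output
---------------------
0 | 0 | 0 | 1
0 | 0 | 1 | 0
0 | 1 | 0 | 1
0 | 1 | 1 | 0
1 | 0 | 0 | 1
1 | 0 | 1 | 0
1 | 1 | 0 | 1
1 | 1 | 1 | 0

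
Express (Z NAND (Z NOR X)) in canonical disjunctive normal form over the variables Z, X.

(NOT Z AND NOT X) OR (NOT Z AND X) OR (Z AND NOT X) OR (Z AND X)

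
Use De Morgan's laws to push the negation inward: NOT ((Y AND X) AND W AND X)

NOT (Y AND X) OR NOT W OR NOT X
De Morgan's: NOT(AND of terms) = OR of negations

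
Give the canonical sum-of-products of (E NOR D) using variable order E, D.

Σm(0) = (NOT E AND NOT D)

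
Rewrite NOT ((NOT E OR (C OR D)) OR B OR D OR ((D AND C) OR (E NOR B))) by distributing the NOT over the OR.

NOT (NOT E OR (C OR D)) AND NOT B AND NOT D AND NOT ((D AND C) OR (E NOR B))
De Morgan's: NOT(OR of terms) = AND of negations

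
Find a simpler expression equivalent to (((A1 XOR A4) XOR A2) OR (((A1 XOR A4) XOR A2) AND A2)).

By absorption (E OR (E AND v) = E):
= ((A1 XOR A4) XOR A2)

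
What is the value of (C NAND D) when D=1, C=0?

Substituting: (0 NAND 1)
= 1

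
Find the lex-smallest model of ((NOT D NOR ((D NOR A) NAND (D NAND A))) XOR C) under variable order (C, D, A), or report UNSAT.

C=1, D=0, A=0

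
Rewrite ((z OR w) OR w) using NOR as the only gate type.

((((z NOR w) NOR (z NOR w)) NOR w) NOR (((z NOR w) NOR (z NOR w)) NOR w))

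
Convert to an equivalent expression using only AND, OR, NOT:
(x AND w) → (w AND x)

NOT (x AND w) OR (w AND x)
(Implication elimination: A → B = NOT A OR B)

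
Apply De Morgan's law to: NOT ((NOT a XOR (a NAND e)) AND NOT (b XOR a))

NOT (NOT a XOR (a NAND e)) OR (b XOR a)
De Morgan's: NOT(AND of terms) = OR of negations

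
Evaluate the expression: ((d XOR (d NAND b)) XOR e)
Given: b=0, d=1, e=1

Substituting: ((1 XOR (1 NAND 0)) XOR 1)
= 1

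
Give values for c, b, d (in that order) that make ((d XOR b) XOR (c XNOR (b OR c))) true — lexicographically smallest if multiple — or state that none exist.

c=0, b=0, d=0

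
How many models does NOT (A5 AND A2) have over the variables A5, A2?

Satisfying assignments: (0,0), (0,1), (1,0)
Count: 3 out of 4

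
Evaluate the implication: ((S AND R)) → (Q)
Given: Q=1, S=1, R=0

Antecedent ((S AND R)) = 0; consequent (Q) = 1.
0 → 1 = 1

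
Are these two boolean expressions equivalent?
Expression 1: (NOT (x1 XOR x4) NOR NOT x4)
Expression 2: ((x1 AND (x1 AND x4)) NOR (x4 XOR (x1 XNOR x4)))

No. Counterexample: with x4=0, x1=1, Expression 1 = 0 but Expression 2 = 1.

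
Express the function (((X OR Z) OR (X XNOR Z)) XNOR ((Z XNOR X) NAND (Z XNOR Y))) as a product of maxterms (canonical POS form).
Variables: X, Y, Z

ΠM(0, 7) = (X OR Y OR Z) AND (NOT X OR NOT Y OR NOT Z)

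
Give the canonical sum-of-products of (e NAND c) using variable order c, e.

Σm(0, 1, 2) = (NOT c AND NOT e) OR (NOT c AND e) OR (c AND NOT e)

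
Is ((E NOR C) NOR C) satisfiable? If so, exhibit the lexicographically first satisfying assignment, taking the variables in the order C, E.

C=0, E=1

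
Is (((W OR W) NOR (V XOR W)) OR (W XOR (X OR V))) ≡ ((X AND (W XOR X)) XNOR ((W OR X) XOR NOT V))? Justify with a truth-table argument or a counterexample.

No. Counterexample: with X=0, W=0, V=0, Expression 1 = 1 but Expression 2 = 0.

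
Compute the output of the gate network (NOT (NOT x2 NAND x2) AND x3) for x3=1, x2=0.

Substituting: (NOT (NOT 0 NAND 0) AND 1)
= 0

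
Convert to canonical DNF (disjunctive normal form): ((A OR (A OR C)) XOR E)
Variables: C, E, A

(NOT C AND NOT E AND A) OR (NOT C AND E AND NOT A) OR (C AND NOT E AND NOT A) OR (C AND NOT E AND A)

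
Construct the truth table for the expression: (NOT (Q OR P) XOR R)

Q | R | P | Output
------------------
0 | 0 | 0 | 1
0 | 0 | 1 | 0
0 | 1 | 0 | 0
0 | 1 | 1 | 1
1 | 0 | 0 | 0
1 | 0 | 1 | 0
1 | 1 | 0 | 1
1 | 1 | 1 | 1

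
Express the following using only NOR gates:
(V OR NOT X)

((V NOR (X NOR X)) NOR (V NOR (X NOR X)))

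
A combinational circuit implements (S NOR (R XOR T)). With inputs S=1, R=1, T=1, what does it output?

Substituting: (1 NOR (1 XOR 1))
= 0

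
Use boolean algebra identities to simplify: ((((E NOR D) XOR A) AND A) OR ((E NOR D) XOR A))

By absorption (E OR (E AND v) = E):
= ((E NOR D) XOR A)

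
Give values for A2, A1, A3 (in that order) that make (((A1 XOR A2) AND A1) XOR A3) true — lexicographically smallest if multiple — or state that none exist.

A2=0, A1=0, A3=1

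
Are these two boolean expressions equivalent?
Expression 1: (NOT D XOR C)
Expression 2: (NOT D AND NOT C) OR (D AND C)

Yes, they are equivalent — the two output columns agree on all 4 assignments:
D | C | Expression 1 | Expression 2
-----------------------------------
0 | 0 | 1 | 1
0 | 1 | 0 | 0
1 | 0 | 0 | 0
1 | 1 | 1 | 1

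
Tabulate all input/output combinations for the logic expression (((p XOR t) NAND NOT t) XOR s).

t | s | p | Output
------------------
0 | 0 | 0 | 1
0 | 0 | 1 | 0
0 | 1 | 0 | 0
0 | 1 | 1 | 1
1 | 0 | 0 | 1
1 | 0 | 1 | 1
1 | 1 | 0 | 0
1 | 1 | 1 | 0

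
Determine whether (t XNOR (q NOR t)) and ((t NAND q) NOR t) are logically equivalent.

No. Counterexample: with t=0, q=1, Expression 1 = 1 but Expression 2 = 0.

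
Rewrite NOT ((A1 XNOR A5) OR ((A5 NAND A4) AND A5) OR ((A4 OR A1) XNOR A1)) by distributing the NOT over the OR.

NOT (A1 XNOR A5) AND NOT ((A5 NAND A4) AND A5) AND NOT ((A4 OR A1) XNOR A1)
De Morgan's: NOT(OR of terms) = AND of negations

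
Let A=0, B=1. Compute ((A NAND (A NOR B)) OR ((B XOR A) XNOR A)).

Substituting: ((0 NAND (0 NOR 1)) OR ((1 XOR 0) XNOR 0))
= 1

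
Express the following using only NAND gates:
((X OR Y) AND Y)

((((X NAND X) NAND (Y NAND Y)) NAND Y) NAND (((X NAND X) NAND (Y NAND Y)) NAND Y))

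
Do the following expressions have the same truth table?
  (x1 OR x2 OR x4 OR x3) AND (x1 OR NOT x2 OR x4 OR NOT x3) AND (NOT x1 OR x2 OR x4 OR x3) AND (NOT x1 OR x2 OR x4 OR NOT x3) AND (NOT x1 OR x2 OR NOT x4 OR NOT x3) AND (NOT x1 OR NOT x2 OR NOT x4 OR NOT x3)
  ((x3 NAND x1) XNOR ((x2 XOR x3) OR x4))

Yes, they are equivalent — the two output columns agree on all 16 assignments:
x1 | x2 | x4 | x3 | Expression 1 | Expression 2
-----------------------------------------------
0 | 0 | 0 | 0 | 0 | 0
0 | 0 | 0 | 1 | 1 | 1
0 | 0 | 1 | 0 | 1 | 1
0 | 0 | 1 | 1 | 1 | 1
0 | 1 | 0 | 0 | 1 | 1
0 | 1 | 0 | 1 | 0 | 0
0 | 1 | 1 | 0 | 1 | 1
0 | 1 | 1 | 1 | 1 | 1
1 | 0 | 0 | 0 | 0 | 0
1 | 0 | 0 | 1 | 0 | 0
1 | 0 | 1 | 0 | 1 | 1
1 | 0 | 1 | 1 | 0 | 0
1 | 1 | 0 | 0 | 1 | 1
1 | 1 | 0 | 1 | 1 | 1
1 | 1 | 1 | 0 | 1 | 1
1 | 1 | 1 | 1 | 0 | 0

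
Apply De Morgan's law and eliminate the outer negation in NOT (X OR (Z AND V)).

NOT X AND NOT (Z AND V)
De Morgan's: NOT(OR of terms) = AND of negations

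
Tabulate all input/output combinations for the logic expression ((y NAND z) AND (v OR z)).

z | y | v | Output
------------------
0 | 0 | 0 | 0
0 | 0 | 1 | 1
0 | 1 | 0 | 0
0 | 1 | 1 | 1
1 | 0 | 0 | 1
1 | 0 | 1 | 1
1 | 1 | 0 | 0
1 | 1 | 1 | 0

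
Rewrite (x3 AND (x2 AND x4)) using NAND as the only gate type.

((x3 NAND ((x2 NAND x4) NAND (x2 NAND x4))) NAND (x3 NAND ((x2 NAND x4) NAND (x2 NAND x4))))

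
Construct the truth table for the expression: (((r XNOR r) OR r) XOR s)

s | r | Output
--------------
0 | 0 | 1
0 | 1 | 1
1 | 0 | 0
1 | 1 | 0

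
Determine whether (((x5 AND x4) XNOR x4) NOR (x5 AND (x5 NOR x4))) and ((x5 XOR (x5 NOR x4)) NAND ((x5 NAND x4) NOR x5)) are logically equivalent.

No. Counterexample: with x5=0, x4=0, Expression 1 = 0 but Expression 2 = 1.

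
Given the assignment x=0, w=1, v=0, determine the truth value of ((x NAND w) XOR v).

Substituting: ((0 NAND 1) XOR 0)
= 1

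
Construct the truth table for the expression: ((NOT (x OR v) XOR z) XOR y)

x | z | y | v | Output
----------------------
0 | 0 | 0 | 0 | 1
0 | 0 | 0 | 1 | 0
0 | 0 | 1 | 0 | 0
0 | 0 | 1 | 1 | 1
0 | 1 | 0 | 0 | 0
0 | 1 | 0 | 1 | 1
0 | 1 | 1 | 0 | 1
0 | 1 | 1 | 1 | 0
1 | 0 | 0 | 0 | 0
1 | 0 | 0 | 1 | 0
1 | 0 | 1 | 0 | 1
1 | 0 | 1 | 1 | 1
1 | 1 | 0 | 0 | 1
1 | 1 | 0 | 1 | 1
1 | 1 | 1 | 0 | 0
1 | 1 | 1 | 1 | 0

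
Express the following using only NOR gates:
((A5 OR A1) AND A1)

((((A5 NOR A1) NOR (A5 NOR A1)) NOR ((A5 NOR A1) NOR (A5 NOR A1))) NOR (A1 NOR A1))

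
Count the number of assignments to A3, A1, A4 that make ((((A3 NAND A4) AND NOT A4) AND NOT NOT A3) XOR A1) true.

Satisfying assignments: (0,1,0), (0,1,1), (1,0,0), (1,1,1)
Count: 4 out of 8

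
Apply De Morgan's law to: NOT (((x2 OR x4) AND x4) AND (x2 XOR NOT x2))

NOT ((x2 OR x4) AND x4) OR NOT (x2 XOR NOT x2)
De Morgan's: NOT(AND of terms) = OR of negations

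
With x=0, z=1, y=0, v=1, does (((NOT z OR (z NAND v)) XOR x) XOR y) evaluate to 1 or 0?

Substituting: (((NOT 1 OR (1 NAND 1)) XOR 0) XOR 0)
= 0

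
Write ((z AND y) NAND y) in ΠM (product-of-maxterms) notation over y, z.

ΠM(3) = (NOT y OR NOT z)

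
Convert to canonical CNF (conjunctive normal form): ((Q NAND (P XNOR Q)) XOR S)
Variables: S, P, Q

(S OR NOT P OR NOT Q) AND (NOT S OR P OR Q) AND (NOT S OR P OR NOT Q) AND (NOT S OR NOT P OR Q)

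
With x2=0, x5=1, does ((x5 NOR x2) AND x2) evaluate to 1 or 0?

Substituting: ((1 NOR 0) AND 0)
= 0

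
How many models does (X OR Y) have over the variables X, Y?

Satisfying assignments: (0,1), (1,0), (1,1)
Count: 3 out of 4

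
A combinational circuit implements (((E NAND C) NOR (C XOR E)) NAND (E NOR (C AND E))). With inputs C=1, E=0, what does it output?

Substituting: (((0 NAND 1) NOR (1 XOR 0)) NAND (0 NOR (1 AND 0)))
= 1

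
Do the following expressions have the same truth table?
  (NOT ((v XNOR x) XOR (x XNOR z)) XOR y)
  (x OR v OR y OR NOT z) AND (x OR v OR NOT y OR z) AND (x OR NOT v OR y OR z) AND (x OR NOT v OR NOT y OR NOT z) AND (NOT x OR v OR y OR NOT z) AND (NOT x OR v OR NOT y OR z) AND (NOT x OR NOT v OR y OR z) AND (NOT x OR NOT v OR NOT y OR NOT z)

Yes, they are equivalent — the two output columns agree on all 16 assignments:
x | v | y | z | Expression 1 | Expression 2
-------------------------------------------
0 | 0 | 0 | 0 | 1 | 1
0 | 0 | 0 | 1 | 0 | 0
0 | 0 | 1 | 0 | 0 | 0
0 | 0 | 1 | 1 | 1 | 1
0 | 1 | 0 | 0 | 0 | 0
0 | 1 | 0 | 1 | 1 | 1
0 | 1 | 1 | 0 | 1 | 1
0 | 1 | 1 | 1 | 0 | 0
1 | 0 | 0 | 0 | 1 | 1
1 | 0 | 0 | 1 | 0 | 0
1 | 0 | 1 | 0 | 0 | 0
1 | 0 | 1 | 1 | 1 | 1
1 | 1 | 0 | 0 | 0 | 0
1 | 1 | 0 | 1 | 1 | 1
1 | 1 | 1 | 0 | 1 | 1
1 | 1 | 1 | 1 | 0 | 0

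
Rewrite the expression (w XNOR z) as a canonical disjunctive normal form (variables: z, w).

(NOT z AND NOT w) OR (z AND w)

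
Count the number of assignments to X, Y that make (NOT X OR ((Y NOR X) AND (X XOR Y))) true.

Satisfying assignments: (0,0), (0,1)
Count: 2 out of 4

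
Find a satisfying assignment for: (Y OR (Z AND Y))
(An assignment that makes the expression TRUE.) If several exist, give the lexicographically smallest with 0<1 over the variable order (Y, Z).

Y=1, Z=0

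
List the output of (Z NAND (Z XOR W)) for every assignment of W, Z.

W | Z | Output
--------------
0 | 0 | 1
0 | 1 | 0
1 | 0 | 1
1 | 1 | 1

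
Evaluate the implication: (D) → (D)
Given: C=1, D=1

Antecedent (D) = 1; consequent (D) = 1.
1 → 1 = 1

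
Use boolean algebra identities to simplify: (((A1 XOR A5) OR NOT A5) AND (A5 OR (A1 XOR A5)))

By distribution ((E OR v) AND (E OR NOT v) = E):
= (A1 XOR A5)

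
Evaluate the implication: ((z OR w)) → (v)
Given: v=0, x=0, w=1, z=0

Antecedent ((z OR w)) = 1; consequent (v) = 0.
1 → 0 = 0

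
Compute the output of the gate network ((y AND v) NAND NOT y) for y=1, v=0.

Substituting: ((1 AND 0) NAND NOT 1)
= 1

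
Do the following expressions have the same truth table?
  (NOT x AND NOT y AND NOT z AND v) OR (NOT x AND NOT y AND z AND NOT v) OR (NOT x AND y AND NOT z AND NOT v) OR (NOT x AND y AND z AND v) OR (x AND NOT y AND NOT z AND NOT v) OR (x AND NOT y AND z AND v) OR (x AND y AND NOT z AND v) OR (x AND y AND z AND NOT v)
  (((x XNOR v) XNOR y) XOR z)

Yes, they are equivalent — the two output columns agree on all 16 assignments:
x | y | z | v | Expression 1 | Expression 2
-------------------------------------------
0 | 0 | 0 | 0 | 0 | 0
0 | 0 | 0 | 1 | 1 | 1
0 | 0 | 1 | 0 | 1 | 1
0 | 0 | 1 | 1 | 0 | 0
0 | 1 | 0 | 0 | 1 | 1
0 | 1 | 0 | 1 | 0 | 0
0 | 1 | 1 | 0 | 0 | 0
0 | 1 | 1 | 1 | 1 | 1
1 | 0 | 0 | 0 | 1 | 1
1 | 0 | 0 | 1 | 0 | 0
1 | 0 | 1 | 0 | 0 | 0
1 | 0 | 1 | 1 | 1 | 1
1 | 1 | 0 | 0 | 0 | 0
1 | 1 | 0 | 1 | 1 | 1
1 | 1 | 1 | 0 | 1 | 1
1 | 1 | 1 | 1 | 0 | 0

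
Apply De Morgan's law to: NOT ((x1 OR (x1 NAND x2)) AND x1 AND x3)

NOT (x1 OR (x1 NAND x2)) OR NOT x1 OR NOT x3
De Morgan's: NOT(AND of terms) = OR of negations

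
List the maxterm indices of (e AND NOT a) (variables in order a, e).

ΠM(0, 2, 3) = (a OR e) AND (NOT a OR e) AND (NOT a OR NOT e)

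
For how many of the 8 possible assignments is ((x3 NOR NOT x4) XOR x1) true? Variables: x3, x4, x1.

Satisfying assignments: (0,0,1), (0,1,0), (1,0,1), (1,1,1)
Count: 4 out of 8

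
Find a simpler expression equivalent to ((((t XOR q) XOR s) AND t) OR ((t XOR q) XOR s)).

By absorption (E OR (E AND v) = E):
= ((t XOR q) XOR s)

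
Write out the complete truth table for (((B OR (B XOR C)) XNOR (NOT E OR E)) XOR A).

B | C | E | A | Output
----------------------
0 | 0 | 0 | 0 | 0
0 | 0 | 0 | 1 | 1
0 | 0 | 1 | 0 | 0
0 | 0 | 1 | 1 | 1
0 | 1 | 0 | 0 | 1
0 | 1 | 0 | 1 | 0
0 | 1 | 1 | 0 | 1
0 | 1 | 1 | 1 | 0
1 | 0 | 0 | 0 | 1
1 | 0 | 0 | 1 | 0
1 | 0 | 1 | 0 | 1
1 | 0 | 1 | 1 | 0
1 | 1 | 0 | 0 | 1
1 | 1 | 0 | 1 | 0
1 | 1 | 1 | 0 | 1
1 | 1 | 1 | 1 | 0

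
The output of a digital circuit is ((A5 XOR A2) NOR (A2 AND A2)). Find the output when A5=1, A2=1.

Substituting: ((1 XOR 1) NOR (1 AND 1))
= 0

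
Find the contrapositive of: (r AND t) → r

Contrapositive: NOT r → NOT (r AND t)
Note: A statement and its contrapositive are logically equivalent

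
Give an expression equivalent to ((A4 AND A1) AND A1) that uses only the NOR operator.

((((A4 NOR A4) NOR (A1 NOR A1)) NOR ((A4 NOR A4) NOR (A1 NOR A1))) NOR (A1 NOR A1))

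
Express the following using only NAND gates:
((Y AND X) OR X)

((((Y NAND X) NAND (Y NAND X)) NAND ((Y NAND X) NAND (Y NAND X))) NAND (X NAND X))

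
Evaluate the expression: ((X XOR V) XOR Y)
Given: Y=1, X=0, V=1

Substituting: ((0 XOR 1) XOR 1)
= 0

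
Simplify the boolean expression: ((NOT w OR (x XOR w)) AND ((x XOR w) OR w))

By distribution ((E OR v) AND (E OR NOT v) = E):
= (x XOR w)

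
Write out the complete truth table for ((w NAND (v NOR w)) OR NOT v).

w | v | Output
--------------
0 | 0 | 1
0 | 1 | 1
1 | 0 | 1
1 | 1 | 1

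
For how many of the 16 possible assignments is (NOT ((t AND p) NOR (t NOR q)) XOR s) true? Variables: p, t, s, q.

Satisfying assignments: (0,0,0,0), (0,0,1,1), (0,1,1,0), (0,1,1,1), (1,0,0,0), (1,0,1,1), (1,1,0,0), (1,1,0,1)
Count: 8 out of 16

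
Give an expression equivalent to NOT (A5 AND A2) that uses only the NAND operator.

(((A5 NAND A2) NAND (A5 NAND A2)) NAND ((A5 NAND A2) NAND (A5 NAND A2)))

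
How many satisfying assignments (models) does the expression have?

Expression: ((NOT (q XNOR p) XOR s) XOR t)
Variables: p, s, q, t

Satisfying assignments: (0,0,0,1), (0,0,1,0), (0,1,0,0), (0,1,1,1), (1,0,0,0), (1,0,1,1), (1,1,0,1), (1,1,1,0)
Count: 8 out of 16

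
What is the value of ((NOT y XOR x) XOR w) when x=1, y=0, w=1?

Substituting: ((NOT 0 XOR 1) XOR 1)
= 1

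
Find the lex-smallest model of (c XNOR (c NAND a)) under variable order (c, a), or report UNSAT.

c=1, a=0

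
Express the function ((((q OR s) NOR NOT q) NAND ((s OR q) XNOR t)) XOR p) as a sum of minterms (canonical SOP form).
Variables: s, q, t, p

Σm(0, 2, 4, 6, 8, 10, 12, 14) = (NOT s AND NOT q AND NOT t AND NOT p) OR (NOT s AND NOT q AND t AND NOT p) OR (NOT s AND q AND NOT t AND NOT p) OR (NOT s AND q AND t AND NOT p) OR (s AND NOT q AND NOT t AND NOT p) OR (s AND NOT q AND t AND NOT p) OR (s AND q AND NOT t AND NOT p) OR (s AND q AND t AND NOT p)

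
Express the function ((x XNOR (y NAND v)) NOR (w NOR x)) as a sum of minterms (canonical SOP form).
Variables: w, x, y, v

Σm(7, 8, 9, 10, 15) = (NOT w AND x AND y AND v) OR (w AND NOT x AND NOT y AND NOT v) OR (w AND NOT x AND NOT y AND v) OR (w AND NOT x AND y AND NOT v) OR (w AND x AND y AND v)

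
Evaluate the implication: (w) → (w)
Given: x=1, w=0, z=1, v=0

Antecedent (w) = 0; consequent (w) = 0.
0 → 0 = 1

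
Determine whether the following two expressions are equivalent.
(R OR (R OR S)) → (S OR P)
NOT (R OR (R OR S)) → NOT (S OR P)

No, Inverse is not equivalent to original (counterexample: S=0, P=0, R=1)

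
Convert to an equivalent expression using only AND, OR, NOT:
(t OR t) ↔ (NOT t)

((t OR t) AND (NOT t)) OR (NOT (t OR t) AND t)
(Biconditional = both true or both false)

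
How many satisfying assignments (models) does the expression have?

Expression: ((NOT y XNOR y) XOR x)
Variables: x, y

Satisfying assignments: (1,0), (1,1)
Count: 2 out of 4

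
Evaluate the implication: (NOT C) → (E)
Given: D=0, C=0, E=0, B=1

Antecedent (NOT C) = 1; consequent (E) = 0.
1 → 0 = 0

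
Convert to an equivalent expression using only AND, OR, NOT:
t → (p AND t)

NOT t OR (p AND t)
(Implication elimination: A → B = NOT A OR B)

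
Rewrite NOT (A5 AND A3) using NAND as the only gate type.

(((A5 NAND A3) NAND (A5 NAND A3)) NAND ((A5 NAND A3) NAND (A5 NAND A3)))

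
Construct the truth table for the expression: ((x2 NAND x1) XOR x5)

x2 | x1 | x5 | Output
---------------------
0 | 0 | 0 | 1
0 | 0 | 1 | 0
0 | 1 | 0 | 1
0 | 1 | 1 | 0
1 | 0 | 0 | 1
1 | 0 | 1 | 0
1 | 1 | 0 | 0
1 | 1 | 1 | 1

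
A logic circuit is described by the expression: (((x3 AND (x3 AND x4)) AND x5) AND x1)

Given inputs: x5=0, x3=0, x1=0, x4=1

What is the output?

Substituting: (((0 AND (0 AND 1)) AND 0) AND 0)
= 0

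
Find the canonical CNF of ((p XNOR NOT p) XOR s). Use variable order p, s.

(p OR s) AND (NOT p OR s)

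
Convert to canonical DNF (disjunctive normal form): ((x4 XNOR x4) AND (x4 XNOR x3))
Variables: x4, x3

(NOT x4 AND NOT x3) OR (x4 AND x3)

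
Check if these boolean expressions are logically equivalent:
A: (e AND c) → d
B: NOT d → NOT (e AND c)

Yes, Contrapositive is always equivalent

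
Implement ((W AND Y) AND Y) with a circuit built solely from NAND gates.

((((W NAND Y) NAND (W NAND Y)) NAND Y) NAND (((W NAND Y) NAND (W NAND Y)) NAND Y))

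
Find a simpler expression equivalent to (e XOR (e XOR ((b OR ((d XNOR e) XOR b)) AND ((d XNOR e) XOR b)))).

By XOR self-cancellation ((E XOR v) XOR v = E) then absorption (E AND (E OR v) = E):
= ((d XNOR e) XOR b)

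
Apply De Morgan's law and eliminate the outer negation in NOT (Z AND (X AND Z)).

NOT Z OR NOT (X AND Z)
De Morgan's: NOT(AND of terms) = OR of negations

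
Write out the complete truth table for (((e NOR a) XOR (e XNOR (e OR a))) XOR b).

b | a | e | Output
------------------
0 | 0 | 0 | 0
0 | 0 | 1 | 1
0 | 1 | 0 | 0
0 | 1 | 1 | 1
1 | 0 | 0 | 1
1 | 0 | 1 | 0
1 | 1 | 0 | 1
1 | 1 | 1 | 0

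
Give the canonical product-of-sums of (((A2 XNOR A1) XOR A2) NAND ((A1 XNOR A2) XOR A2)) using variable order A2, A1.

ΠM(0, 2) = (A2 OR A1) AND (NOT A2 OR A1)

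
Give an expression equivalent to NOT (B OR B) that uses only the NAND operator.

(((B NAND B) NAND (B NAND B)) NAND ((B NAND B) NAND (B NAND B)))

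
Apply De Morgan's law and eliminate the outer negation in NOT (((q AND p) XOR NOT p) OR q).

NOT ((q AND p) XOR NOT p) AND NOT q
De Morgan's: NOT(OR of terms) = AND of negations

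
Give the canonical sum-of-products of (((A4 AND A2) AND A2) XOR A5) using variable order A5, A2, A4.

Σm(3, 4, 5, 6) = (NOT A5 AND A2 AND A4) OR (A5 AND NOT A2 AND NOT A4) OR (A5 AND NOT A2 AND A4) OR (A5 AND A2 AND NOT A4)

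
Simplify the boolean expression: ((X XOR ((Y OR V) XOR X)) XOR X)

By XOR self-cancellation ((E XOR v) XOR v = E):
= ((Y OR V) XOR X)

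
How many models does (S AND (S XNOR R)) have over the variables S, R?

Satisfying assignments: (1,1)
Count: 1 out of 4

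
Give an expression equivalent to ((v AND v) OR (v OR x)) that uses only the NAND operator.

((((v NAND v) NAND (v NAND v)) NAND ((v NAND v) NAND (v NAND v))) NAND (((v NAND v) NAND (x NAND x)) NAND ((v NAND v) NAND (x NAND x))))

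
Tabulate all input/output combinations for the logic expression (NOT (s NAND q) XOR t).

q | t | s | Output
------------------
0 | 0 | 0 | 0
0 | 0 | 1 | 0
0 | 1 | 0 | 1
0 | 1 | 1 | 1
1 | 0 | 0 | 0
1 | 0 | 1 | 1
1 | 1 | 0 | 1
1 | 1 | 1 | 0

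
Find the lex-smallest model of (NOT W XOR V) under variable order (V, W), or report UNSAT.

V=0, W=0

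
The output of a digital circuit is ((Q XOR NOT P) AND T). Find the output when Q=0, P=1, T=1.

Substituting: ((0 XOR NOT 1) AND 1)
= 0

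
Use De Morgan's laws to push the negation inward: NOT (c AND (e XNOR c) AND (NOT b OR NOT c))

NOT c OR NOT (e XNOR c) OR NOT (NOT b OR NOT c)
De Morgan's: NOT(AND of terms) = OR of negations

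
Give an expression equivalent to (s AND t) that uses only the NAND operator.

((s NAND t) NAND (s NAND t))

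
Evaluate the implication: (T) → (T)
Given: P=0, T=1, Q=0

Antecedent (T) = 1; consequent (T) = 1.
1 → 1 = 1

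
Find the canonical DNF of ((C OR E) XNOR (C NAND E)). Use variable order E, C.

(NOT E AND C) OR (E AND NOT C)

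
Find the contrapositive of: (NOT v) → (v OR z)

Contrapositive: NOT (v OR z) → v
Note: A statement and its contrapositive are logically equivalent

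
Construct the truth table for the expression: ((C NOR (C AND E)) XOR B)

C | E | B | Output
------------------
0 | 0 | 0 | 1
0 | 0 | 1 | 0
0 | 1 | 0 | 1
0 | 1 | 1 | 0
1 | 0 | 0 | 0
1 | 0 | 1 | 1
1 | 1 | 0 | 0
1 | 1 | 1 | 1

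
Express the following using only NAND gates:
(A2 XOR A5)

((A2 NAND (A2 NAND A5)) NAND (A5 NAND (A2 NAND A5)))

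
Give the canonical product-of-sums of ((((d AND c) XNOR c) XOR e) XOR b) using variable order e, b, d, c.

ΠM(1, 4, 6, 7, 8, 10, 11, 13) = (e OR b OR d OR NOT c) AND (e OR NOT b OR d OR c) AND (e OR NOT b OR NOT d OR c) AND (e OR NOT b OR NOT d OR NOT c) AND (NOT e OR b OR d OR c) AND (NOT e OR b OR NOT d OR c) AND (NOT e OR b OR NOT d OR NOT c) AND (NOT e OR NOT b OR d OR NOT c)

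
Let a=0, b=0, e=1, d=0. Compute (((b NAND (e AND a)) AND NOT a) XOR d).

Substituting: (((0 NAND (1 AND 0)) AND NOT 0) XOR 0)
= 1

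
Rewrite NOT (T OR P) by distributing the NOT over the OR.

NOT T AND NOT P
De Morgan's: NOT(OR of terms) = AND of negations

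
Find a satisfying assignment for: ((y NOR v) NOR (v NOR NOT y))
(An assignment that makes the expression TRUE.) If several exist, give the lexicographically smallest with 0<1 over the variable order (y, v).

y=0, v=1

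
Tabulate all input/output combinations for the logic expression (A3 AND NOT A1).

A3 | A1 | Output
----------------
0 | 0 | 0
0 | 1 | 0
1 | 0 | 1
1 | 1 | 0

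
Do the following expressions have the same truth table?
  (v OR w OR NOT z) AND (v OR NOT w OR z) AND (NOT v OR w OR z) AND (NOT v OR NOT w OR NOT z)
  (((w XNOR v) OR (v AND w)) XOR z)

Yes, they are equivalent — the two output columns agree on all 8 assignments:
v | w | z | Expression 1 | Expression 2
---------------------------------------
0 | 0 | 0 | 1 | 1
0 | 0 | 1 | 0 | 0
0 | 1 | 0 | 0 | 0
0 | 1 | 1 | 1 | 1
1 | 0 | 0 | 0 | 0
1 | 0 | 1 | 1 | 1
1 | 1 | 0 | 1 | 1
1 | 1 | 1 | 0 | 0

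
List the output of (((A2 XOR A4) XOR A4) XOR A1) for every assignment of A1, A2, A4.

A1 | A2 | A4 | Output
---------------------
0 | 0 | 0 | 0
0 | 0 | 1 | 0
0 | 1 | 0 | 1
0 | 1 | 1 | 1
1 | 0 | 0 | 1
1 | 0 | 1 | 1
1 | 1 | 0 | 0
1 | 1 | 1 | 0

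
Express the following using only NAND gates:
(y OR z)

((y NAND y) NAND (z NAND z))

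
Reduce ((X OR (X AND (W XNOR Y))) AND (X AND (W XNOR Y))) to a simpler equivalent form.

By absorption (E AND (E OR v) = E):
= (X AND (W XNOR Y))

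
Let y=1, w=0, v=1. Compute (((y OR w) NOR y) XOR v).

Substituting: (((1 OR 0) NOR 1) XOR 1)
= 1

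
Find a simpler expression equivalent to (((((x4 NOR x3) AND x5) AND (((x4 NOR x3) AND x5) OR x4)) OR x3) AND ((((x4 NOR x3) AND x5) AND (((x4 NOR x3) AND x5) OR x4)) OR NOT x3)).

By distribution ((E OR v) AND (E OR NOT v) = E) then absorption (E AND (E OR v) = E):
= ((x4 NOR x3) AND x5)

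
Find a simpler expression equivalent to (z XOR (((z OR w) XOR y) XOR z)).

By XOR self-cancellation ((E XOR v) XOR v = E):
= ((z OR w) XOR y)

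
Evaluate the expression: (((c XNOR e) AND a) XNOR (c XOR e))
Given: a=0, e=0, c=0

Substituting: (((0 XNOR 0) AND 0) XNOR (0 XOR 0))
= 1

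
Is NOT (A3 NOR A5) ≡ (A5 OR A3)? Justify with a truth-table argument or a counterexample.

Yes, they are equivalent — the two output columns agree on all 4 assignments:
A5 | A3 | Expression 1 | Expression 2
-------------------------------------
0 | 0 | 0 | 0
0 | 1 | 1 | 1
1 | 0 | 1 | 1
1 | 1 | 1 | 1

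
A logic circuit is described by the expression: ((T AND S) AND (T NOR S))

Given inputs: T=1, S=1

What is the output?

Substituting: ((1 AND 1) AND (1 NOR 1))
= 0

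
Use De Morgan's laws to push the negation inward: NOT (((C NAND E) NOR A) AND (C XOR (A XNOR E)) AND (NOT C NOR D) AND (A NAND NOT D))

NOT ((C NAND E) NOR A) OR NOT (C XOR (A XNOR E)) OR NOT (NOT C NOR D) OR NOT (A NAND NOT D)
De Morgan's: NOT(AND of terms) = OR of negations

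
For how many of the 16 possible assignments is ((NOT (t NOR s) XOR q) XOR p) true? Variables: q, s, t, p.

Satisfying assignments: (0,0,0,1), (0,0,1,0), (0,1,0,0), (0,1,1,0), (1,0,0,0), (1,0,1,1), (1,1,0,1), (1,1,1,1)
Count: 8 out of 16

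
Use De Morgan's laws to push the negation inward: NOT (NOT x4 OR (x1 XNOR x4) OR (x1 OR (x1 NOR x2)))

x4 AND NOT (x1 XNOR x4) AND NOT (x1 OR (x1 NOR x2))
De Morgan's: NOT(OR of terms) = AND of negations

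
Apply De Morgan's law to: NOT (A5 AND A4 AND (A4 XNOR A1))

NOT A5 OR NOT A4 OR NOT (A4 XNOR A1)
De Morgan's: NOT(AND of terms) = OR of negations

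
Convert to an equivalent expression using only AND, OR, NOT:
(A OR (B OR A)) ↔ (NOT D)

((A OR (B OR A)) AND (NOT D)) OR (NOT (A OR (B OR A)) AND D)
(Biconditional = both true or both false)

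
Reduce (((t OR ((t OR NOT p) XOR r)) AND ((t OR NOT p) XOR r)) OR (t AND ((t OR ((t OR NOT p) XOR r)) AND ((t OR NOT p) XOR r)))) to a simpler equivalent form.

By absorption (E OR (E AND v) = E) then absorption (E AND (E OR v) = E):
= ((t OR NOT p) XOR r)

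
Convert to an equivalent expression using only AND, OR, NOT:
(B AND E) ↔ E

((B AND E) AND E) OR (NOT (B AND E) AND NOT E)
(Biconditional = both true or both false)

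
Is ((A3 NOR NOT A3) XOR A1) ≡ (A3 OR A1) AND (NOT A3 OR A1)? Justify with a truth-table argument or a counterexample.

Yes, they are equivalent — the two output columns agree on all 4 assignments:
A3 | A1 | Expression 1 | Expression 2
-------------------------------------
0 | 0 | 0 | 0
0 | 1 | 1 | 1
1 | 0 | 0 | 0
1 | 1 | 1 | 1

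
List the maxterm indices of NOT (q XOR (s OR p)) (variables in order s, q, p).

ΠM(1, 2, 4, 5) = (s OR q OR NOT p) AND (s OR NOT q OR p) AND (NOT s OR q OR p) AND (NOT s OR q OR NOT p)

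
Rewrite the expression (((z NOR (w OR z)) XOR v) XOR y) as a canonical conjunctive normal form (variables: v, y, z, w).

(v OR y OR z OR NOT w) AND (v OR y OR NOT z OR w) AND (v OR y OR NOT z OR NOT w) AND (v OR NOT y OR z OR w) AND (NOT v OR y OR z OR w) AND (NOT v OR NOT y OR z OR NOT w) AND (NOT v OR NOT y OR NOT z OR w) AND (NOT v OR NOT y OR NOT z OR NOT w)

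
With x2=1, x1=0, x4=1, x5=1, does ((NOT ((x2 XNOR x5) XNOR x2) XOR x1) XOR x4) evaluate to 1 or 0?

Substituting: ((NOT ((1 XNOR 1) XNOR 1) XOR 0) XOR 1)
= 1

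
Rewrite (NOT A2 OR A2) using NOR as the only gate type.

(((A2 NOR A2) NOR A2) NOR ((A2 NOR A2) NOR A2))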